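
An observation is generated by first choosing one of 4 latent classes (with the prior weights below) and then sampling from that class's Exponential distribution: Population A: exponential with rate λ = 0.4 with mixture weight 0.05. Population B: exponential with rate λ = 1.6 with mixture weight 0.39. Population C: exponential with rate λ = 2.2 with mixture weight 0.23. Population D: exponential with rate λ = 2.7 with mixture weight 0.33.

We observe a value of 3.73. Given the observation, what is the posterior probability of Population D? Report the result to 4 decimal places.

0.0060

Posterior ∝ prior × likelihood, so P(k | x) ∝ P(Z=k) f_k(x); normalise over all components.
Evaluate each component's likelihood at the observed value:
  f_A = 0.0899689
  f_B = 0.00409497
  f_C = 0.000600623
  f_D = 0.000114178
Prior × likelihood for each component:
  P(Z=A)·f_A = 0.05 × 0.0899689 = 0.00449845
  P(Z=B)·f_B = 0.39 × 0.00409497 = 0.00159704
  P(Z=C)·f_C = 0.23 × 0.000600623 = 0.000138143
  P(Z=D)·f_D = 0.33 × 0.000114178 = 3.76789e-05
Normaliser: 0.00449845 + 0.00159704 + 0.000138143 + 3.76789e-05 = 0.00627131
So the posterior for Population D is 3.76789e-05 / 0.00627131 ≈ 0.0060.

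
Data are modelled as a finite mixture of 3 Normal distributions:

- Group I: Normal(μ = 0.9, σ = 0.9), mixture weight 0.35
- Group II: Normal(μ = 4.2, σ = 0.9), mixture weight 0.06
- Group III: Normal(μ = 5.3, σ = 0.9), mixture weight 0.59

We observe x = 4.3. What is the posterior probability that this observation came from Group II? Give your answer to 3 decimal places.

0.158

Apply Bayes' rule: the posterior for each component is proportional to its prior times its likelihood at x.
Evaluate each component's likelihood at the observed value:
  p_I = 0.000352881
  p_II = 0.440541
  p_III = 0.239103
Prior × likelihood for each component:
  w_I·p_I = 0.35 × 0.000352881 = 0.000123508
  w_II·p_II = 0.06 × 0.440541 = 0.0264325
  w_III·p_III = 0.59 × 0.239103 = 0.141071
Denominator: 0.000123508 + 0.0264325 + 0.141071 = 0.167627
P(Group II | x) ≈ 0.158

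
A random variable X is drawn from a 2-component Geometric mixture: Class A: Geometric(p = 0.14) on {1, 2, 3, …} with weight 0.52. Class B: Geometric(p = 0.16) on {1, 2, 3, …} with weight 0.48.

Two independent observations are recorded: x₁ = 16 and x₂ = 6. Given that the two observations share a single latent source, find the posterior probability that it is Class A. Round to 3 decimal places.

The responsibility of component k is π_k f_k(x) divided by Σ_j π_j f_j(x).
Since both observations come from the same component, the likelihood for component k is f_k(x₁)·f_k(x₂).
  p_A = [0.14·(1−0.14)^15 = 0.14·0.104106 = 0.0145749] × [0.0658598] = 0.000959898
  p_B = [0.16·(1−0.16)^15 = 0.16·0.0731458 = 0.0117033] × [0.0669139] = 0.000783115
Weight by the priors:
  π_A·p_A = 0.52 × 0.000959898 = 0.000499147
  π_B·p_B = 0.48 × 0.000783115 = 0.000375895
Evidence: 0.000499147 + 0.000375895 = 0.000875042
P(Class A | data) = 0.000499147 / 0.000875042 ≈ 0.570

0.570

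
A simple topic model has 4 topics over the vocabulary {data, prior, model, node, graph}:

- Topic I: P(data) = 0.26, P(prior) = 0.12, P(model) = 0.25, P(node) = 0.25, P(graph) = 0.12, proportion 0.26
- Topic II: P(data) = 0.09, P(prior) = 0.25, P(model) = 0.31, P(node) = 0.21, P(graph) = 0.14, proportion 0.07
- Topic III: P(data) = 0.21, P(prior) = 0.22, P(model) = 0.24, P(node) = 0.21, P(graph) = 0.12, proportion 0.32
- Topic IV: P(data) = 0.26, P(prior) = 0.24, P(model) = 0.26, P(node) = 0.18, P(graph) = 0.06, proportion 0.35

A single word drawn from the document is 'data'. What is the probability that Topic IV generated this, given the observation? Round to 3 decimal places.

0.392

Apply Bayes' rule: the posterior for each component is proportional to its prior times its likelihood at x.
Component likelihoods at x = 'data':
  p_I = 0.26
  p_II = 0.09
  p_III = 0.21
  p_IV = 0.26
Multiply by the mixture weights:
  w_I·p_I = 0.26 × 0.26 = 0.0676
  w_II·p_II = 0.07 × 0.09 = 0.0063
  w_III·p_III = 0.32 × 0.21 = 0.0672
  w_IV·p_IV = 0.35 × 0.26 = 0.091
Marginal: 0.0676 + 0.0063 + 0.0672 + 0.091 = 0.2321
P(Topic IV | 'data') = 0.091 / 0.2321 ≈ 0.392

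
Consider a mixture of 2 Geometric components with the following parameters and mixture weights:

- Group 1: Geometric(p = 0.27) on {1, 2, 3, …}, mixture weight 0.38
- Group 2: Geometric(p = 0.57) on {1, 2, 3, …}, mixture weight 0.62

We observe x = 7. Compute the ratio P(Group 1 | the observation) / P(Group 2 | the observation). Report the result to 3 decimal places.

Posterior odds = (π_i f_i(x)) / (π_j f_j(x)); the normalising sum cancels.
Geometric probabilities:
  L_1 = 0.27·(1−0.27)^6 = 0.27·0.151334 = 0.0408602
  L_2 = 0.57·(1−0.57)^6 = 0.57·0.00632136 = 0.00360318
0.0155269 / 0.00223397 ≈ 6.950

6.950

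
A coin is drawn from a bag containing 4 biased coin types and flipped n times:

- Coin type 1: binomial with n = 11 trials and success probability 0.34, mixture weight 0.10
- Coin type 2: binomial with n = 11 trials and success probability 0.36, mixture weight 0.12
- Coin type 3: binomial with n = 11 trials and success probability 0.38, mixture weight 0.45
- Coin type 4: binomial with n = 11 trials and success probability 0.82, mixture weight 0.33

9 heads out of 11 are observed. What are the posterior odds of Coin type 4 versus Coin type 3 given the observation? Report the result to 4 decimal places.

The posterior odds equal the prior odds times the likelihood ratio: (w_i/w_j)·(f_i(x)/f_j(x)).
Evaluate each component's likelihood at the observed value:
  f_1 = C(11,9)·0.34^9·0.66^2 = 55·6.0717e-05·0.4356 = 0.00145466
  f_2 = C(11,9)·0.36^9·0.64^2 = 55·0.00010156·0.4096 = 0.00228794
  f_3 = C(11,9)·0.38^9·0.62^2 = 55·0.000165216·0.3844 = 0.003493
  f_4 = C(11,9)·0.82^9·0.18^2 = 55·0.16762·0.0324 = 0.298698
Posterior odds = (w_4·f_4) / (w_3·f_3) = (0.33·0.298698) / (0.45·0.003493) = 0.0985704 / 0.00157185 ≈ 62.7098

62.7098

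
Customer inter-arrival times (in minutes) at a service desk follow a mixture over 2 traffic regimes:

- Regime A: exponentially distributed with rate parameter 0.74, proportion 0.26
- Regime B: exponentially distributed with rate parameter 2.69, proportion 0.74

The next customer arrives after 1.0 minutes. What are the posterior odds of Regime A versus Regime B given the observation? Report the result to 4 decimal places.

0.6794

Posterior odds = (P(Z=i) f_i(x)) / (P(Z=j) f_j(x)); the normalising sum cancels.
Component likelihoods at x = 1.0 minutes:
  f_A = 0.74·e^(−0.74·1.0) = 0.74·e^(−0.7400) = 0.353064
  f_B = 2.69·e^(−2.69·1.0) = 2.69·e^(−2.6900) = 0.1826
0.0917967 / 0.135124 ≈ 0.6794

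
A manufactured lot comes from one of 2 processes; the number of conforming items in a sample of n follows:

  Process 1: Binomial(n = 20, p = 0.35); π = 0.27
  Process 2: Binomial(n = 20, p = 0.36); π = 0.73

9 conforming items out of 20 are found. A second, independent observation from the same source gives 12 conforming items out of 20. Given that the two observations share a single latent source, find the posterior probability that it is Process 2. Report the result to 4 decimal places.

0.7844

By Bayes' theorem, P(k | x) = w_k f_k(x) / Σ_j w_j f_j(x).
Since both observations come from the same component, the likelihood for component k is f_k(x₁)·f_k(x₂).
  f_1 = [0.115842] × [0.0135641] = 0.00157129
  f_2 = [0.125866] × [0.0168011] = 0.00211468
Unnormalised posteriors:
  w_1·f_1 = 0.27 × 0.00157129 = 0.000424248
  w_2·f_2 = 0.73 × 0.00211468 = 0.00154372
Denominator: 0.000424248 + 0.00154372 = 0.00196797
So the posterior for Process 2 is 0.00154372 / 0.00196797 ≈ 0.7844.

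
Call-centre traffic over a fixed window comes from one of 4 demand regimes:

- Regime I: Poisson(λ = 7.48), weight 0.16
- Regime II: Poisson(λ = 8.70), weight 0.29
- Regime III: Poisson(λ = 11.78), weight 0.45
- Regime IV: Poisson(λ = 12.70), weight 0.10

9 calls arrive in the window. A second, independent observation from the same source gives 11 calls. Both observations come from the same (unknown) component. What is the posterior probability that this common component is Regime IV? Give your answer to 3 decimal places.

0.076

Posterior ∝ prior × likelihood, so P(k | x) ∝ π_k f_k(x); normalise over all components.
Since both observations come from the same component, the likelihood for component k is f_k(x₁)·f_k(x₂).
  L_I = [0.11398] × [0.0579748] = 0.00660797
  L_II = [0.131084] × [0.0901974] = 0.0118234
  L_III = [0.0921628] × [0.116266] = 0.0107154
  L_IV = [0.0722654] × [0.105961] = 0.0076573
Prior × likelihood for each component:
  π_I·L_I = 0.16 × 0.00660797 = 0.00105727
  π_II·L_II = 0.29 × 0.0118234 = 0.00342879
  π_III·L_III = 0.45 × 0.0107154 = 0.00482194
  π_IV·L_IV = 0.10 × 0.0076573 = 0.00076573
Denominator: 0.00105727 + 0.00342879 + 0.00482194 + 0.00076573 = 0.0100737
Responsibility of Regime IV: 0.00076573 / 0.0100737 ≈ 0.076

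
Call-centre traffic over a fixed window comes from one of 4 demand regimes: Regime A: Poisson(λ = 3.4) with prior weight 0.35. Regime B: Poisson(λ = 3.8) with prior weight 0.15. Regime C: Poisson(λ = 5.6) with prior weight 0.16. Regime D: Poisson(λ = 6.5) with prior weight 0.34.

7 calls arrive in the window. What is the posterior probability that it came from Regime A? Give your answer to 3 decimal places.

0.136

Posterior ∝ prior × likelihood, so P(k | x) ∝ π_k f_k(x); normalise over all components.
Poisson probabilities:
  p_A = e^(−3.4)·3.4^7/7! = 0.0347793
  p_B = e^(−3.8)·3.8^7/7! = 0.050785
  p_C = e^(−5.6)·5.6^7/7! = 0.126717
  p_D = e^(−6.5)·6.5^7/7! = 0.146234
Multiply by the mixture weights:
  π_A·p_A = 0.35 × 0.0347793 = 0.0121727
  π_B·p_B = 0.15 × 0.050785 = 0.00761775
  π_C·p_C = 0.16 × 0.126717 = 0.0202748
  π_D·p_D = 0.34 × 0.146234 = 0.0497196
Marginal: 0.0121727 + 0.00761775 + 0.0202748 + 0.0497196 = 0.0897849
Responsibility of Regime A: 0.0121727 / 0.0897849 ≈ 0.136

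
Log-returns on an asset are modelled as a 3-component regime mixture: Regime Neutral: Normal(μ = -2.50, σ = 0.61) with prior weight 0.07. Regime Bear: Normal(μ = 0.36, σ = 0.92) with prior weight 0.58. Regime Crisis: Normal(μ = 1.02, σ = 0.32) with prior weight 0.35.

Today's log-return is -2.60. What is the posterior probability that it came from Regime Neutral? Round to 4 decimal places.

Apply Bayes' rule: the posterior for each component is proportional to its prior times its likelihood at x.
Normal densities:
  L_Neutral = (1/(0.61·√(2π)))·exp(−(-2.60−-2.50)²/(2·0.61²)) = 0.654004·exp(-0.01344) = 0.645275
  L_Bear = (1/(0.92·√(2π)))·exp(−(-2.60−0.36)²/(2·0.92²)) = 0.433633·exp(-5.17580) = 0.00245075
  L_Crisis = (1/(0.32·√(2π)))·exp(−(-2.60−1.02)²/(2·0.32²)) = 1.246695·exp(-63.98633) = 2.02699e-28
Multiply by the mixture weights:
  P(Z=Neutral)·L_Neutral = 0.07 × 0.645275 = 0.0451692
  P(Z=Bear)·L_Bear = 0.58 × 0.00245075 = 0.00142144
  P(Z=Crisis)·L_Crisis = 0.35 × 2.02699e-28 = 7.09445e-29
Evidence: 0.0451692 + 0.00142144 + 7.09445e-29 = 0.0465907
P(Regime Neutral | the observation) = 0.0451692 / 0.0465907 ≈ 0.9695

0.9695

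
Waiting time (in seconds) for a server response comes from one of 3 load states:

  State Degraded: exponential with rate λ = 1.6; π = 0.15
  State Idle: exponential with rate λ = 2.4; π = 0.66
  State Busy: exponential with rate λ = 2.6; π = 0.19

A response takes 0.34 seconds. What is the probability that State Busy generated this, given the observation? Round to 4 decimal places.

Apply Bayes' rule: the posterior for each component is proportional to its prior times its likelihood at x.
Evaluate each component's likelihood at the observed value:
  L_Degraded = 1.6·e^(−1.6·0.34) = 1.6·e^(−0.5440) = 0.928675
  L_Idle = 2.4·e^(−2.4·0.34) = 2.4·e^(−0.8160) = 1.06127
  L_Busy = 2.6·e^(−2.6·0.34) = 2.6·e^(−0.8840) = 1.07413
Weight by the priors:
  π_Degraded·L_Degraded = 0.15 × 0.928675 = 0.139301
  π_Idle·L_Idle = 0.66 × 1.06127 = 0.70044
  π_Busy·L_Busy = 0.19 × 1.07413 = 0.204085
Denominator: 0.139301 + 0.70044 + 0.204085 = 1.04383
P(State Busy | x) ≈ 0.1955

0.1955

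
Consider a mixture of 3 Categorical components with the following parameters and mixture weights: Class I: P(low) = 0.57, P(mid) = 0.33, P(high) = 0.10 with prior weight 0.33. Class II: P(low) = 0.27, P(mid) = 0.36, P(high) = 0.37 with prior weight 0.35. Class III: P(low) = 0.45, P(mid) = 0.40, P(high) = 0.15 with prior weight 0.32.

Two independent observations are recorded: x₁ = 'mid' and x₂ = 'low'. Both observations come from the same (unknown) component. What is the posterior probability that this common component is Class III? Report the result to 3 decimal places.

P(component k | x) = π_k·f_k(x) / marginal(x), where marginal(x) = Σ_j π_j·f_j(x).
Since both observations come from the same component, the likelihood for component k is f_k(x₁)·f_k(x₂).
  p_I = [P(mid | comp) = 0.33] × [0.57] = 0.1881
  p_II = [P(mid | comp) = 0.36] × [0.27] = 0.0972
  p_III = [P(mid | comp) = 0.40] × [0.45] = 0.18
Weight by the priors:
  π_I·p_I = 0.33 × 0.1881 = 0.062073
  π_II·p_II = 0.35 × 0.0972 = 0.03402
  π_III·p_III = 0.32 × 0.18 = 0.0576
Marginal: 0.062073 + 0.03402 + 0.0576 = 0.153693
Responsibility of Class III: 0.0576 / 0.153693 ≈ 0.375

0.375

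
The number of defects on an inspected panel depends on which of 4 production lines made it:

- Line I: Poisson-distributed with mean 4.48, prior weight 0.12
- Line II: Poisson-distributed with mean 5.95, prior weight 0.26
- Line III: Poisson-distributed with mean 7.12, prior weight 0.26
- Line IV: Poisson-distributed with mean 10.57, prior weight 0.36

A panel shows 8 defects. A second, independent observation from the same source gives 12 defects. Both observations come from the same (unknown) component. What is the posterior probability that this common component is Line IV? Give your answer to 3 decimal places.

Posterior ∝ prior × likelihood, so P(k | x) ∝ w_k f_k(x); normalise over all components.
Since both observations come from the same component, the likelihood for component k is f_k(x₁)·f_k(x₂).
  L_I = [e^(−4.48)·4.48^8/8! = 0.0456104] × [0.00154654] = 7.05382e-05
  L_II = [e^(−5.95)·5.95^8/8! = 0.101523] × [0.0107106] = 0.00108737
  L_III = [e^(−7.12)·7.12^8/8! = 0.132478] × [0.028658] = 0.00379655
  L_IV = [e^(−10.57)·10.57^8/8! = 0.0992171] × [0.104249] = 0.0103432
Unnormalised posteriors:
  w_I·L_I = 0.12 × 7.05382e-05 = 8.46458e-06
  w_II·L_II = 0.26 × 0.00108737 = 0.000282716
  w_III·L_III = 0.26 × 0.00379655 = 0.000987103
  w_IV·L_IV = 0.36 × 0.0103432 = 0.00372357
Denominator: 8.46458e-06 + 0.000282716 + 0.000987103 + 0.00372357 = 0.00500185
So the posterior for Line IV is 0.00372357 / 0.00500185 ≈ 0.744.

0.744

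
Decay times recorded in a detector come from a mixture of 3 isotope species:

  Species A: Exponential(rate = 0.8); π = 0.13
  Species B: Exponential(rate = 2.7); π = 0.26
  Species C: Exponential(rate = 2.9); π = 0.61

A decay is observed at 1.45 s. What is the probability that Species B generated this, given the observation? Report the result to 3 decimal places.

0.192

Apply Bayes' rule: the posterior for each component is proportional to its prior times its likelihood at x.
Exponential densities:
  L_A = 0.250789
  L_B = 0.0538395
  L_C = 0.0432703
Multiply by the mixture weights:
  π_A·L_A = 0.13 × 0.250789 = 0.0326026
  π_B·L_B = 0.26 × 0.0538395 = 0.0139983
  π_C·L_C = 0.61 × 0.0432703 = 0.0263949
Marginal: 0.0326026 + 0.0139983 + 0.0263949 = 0.0729957
Responsibility of Species B: 0.0139983 / 0.0729957 ≈ 0.192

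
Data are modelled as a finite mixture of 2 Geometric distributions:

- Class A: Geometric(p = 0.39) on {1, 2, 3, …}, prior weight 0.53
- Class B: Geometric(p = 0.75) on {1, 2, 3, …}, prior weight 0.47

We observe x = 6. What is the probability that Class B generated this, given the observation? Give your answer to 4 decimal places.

0.0193

P(component k | x) = π_k·f_k(x) / marginal(x), where marginal(x) = Σ_j π_j·f_j(x).
Component likelihoods at x = 6:
  L_A = 0.39·(1−0.39)^5 = 0.39·0.0844596 = 0.0329393
  L_B = 0.75·(1−0.75)^5 = 0.75·0.000976562 = 0.000732422
Prior × likelihood for each component:
  π_A·L_A = 0.53 × 0.0329393 = 0.0174578
  π_B·L_B = 0.47 × 0.000732422 = 0.000344238
Denominator: 0.0174578 + 0.000344238 = 0.017802
P(Class B | 6) ≈ 0.0193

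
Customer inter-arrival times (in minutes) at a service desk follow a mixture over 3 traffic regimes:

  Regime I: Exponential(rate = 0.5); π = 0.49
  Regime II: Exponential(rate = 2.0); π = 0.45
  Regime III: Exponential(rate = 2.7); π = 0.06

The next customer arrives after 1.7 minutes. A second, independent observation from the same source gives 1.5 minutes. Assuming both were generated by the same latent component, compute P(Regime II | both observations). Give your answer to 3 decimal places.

P(component k | x) = π_k·f_k(x) / marginal(x), where marginal(x) = Σ_j π_j·f_j(x).
Since both observations come from the same component, the likelihood for component k is f_k(x₁)·f_k(x₂).
  p_I = [0.213707] × [0.236183] = 0.0504741
  p_II = [0.0667465] × [0.0995741] = 0.00664623
  p_III = [0.0274127] × [0.0470404] = 0.00128951
Weight by the priors:
  π_I·p_I = 0.49 × 0.0504741 = 0.0247323
  π_II·p_II = 0.45 × 0.00664623 = 0.0029908
  π_III·p_III = 0.06 × 0.00128951 = 7.73703e-05
Evidence: 0.0247323 + 0.0029908 + 7.73703e-05 = 0.0278005
P(Regime II | x) ≈ 0.108

0.108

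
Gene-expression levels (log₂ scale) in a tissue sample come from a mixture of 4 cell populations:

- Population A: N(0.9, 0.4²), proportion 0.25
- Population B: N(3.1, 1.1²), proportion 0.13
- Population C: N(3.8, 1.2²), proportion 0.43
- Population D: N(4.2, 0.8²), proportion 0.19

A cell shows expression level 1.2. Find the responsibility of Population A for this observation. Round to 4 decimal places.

Apply Bayes' rule: the posterior for each component is proportional to its prior times its likelihood at x.
Normal densities:
  L_A = (1/(0.4·√(2π)))·exp(−(1.2−0.9)²/(2·0.4²)) = 0.997356·exp(-0.28125) = 0.752844
  L_B = (1/(1.1·√(2π)))·exp(−(1.2−3.1)²/(2·1.1²)) = 0.362675·exp(-1.49174) = 0.0815952
  L_C = (1/(1.2·√(2π)))·exp(−(1.2−3.8)²/(2·1.2²)) = 0.332452·exp(-2.34722) = 0.0317939
  L_D = (1/(0.8·√(2π)))·exp(−(1.2−4.2)²/(2·0.8²)) = 0.498678·exp(-7.03125) = 0.000440745
Prior × likelihood for each component:
  π_A·L_A = 0.25 × 0.752844 = 0.188211
  π_B·L_B = 0.13 × 0.0815952 = 0.0106074
  π_C·L_C = 0.43 × 0.0317939 = 0.0136714
  π_D·L_D = 0.19 × 0.000440745 = 8.37415e-05
Evidence: 0.188211 + 0.0106074 + 0.0136714 + 8.37415e-05 = 0.212573
P(Population A | the observation) ≈ 0.8854

0.8854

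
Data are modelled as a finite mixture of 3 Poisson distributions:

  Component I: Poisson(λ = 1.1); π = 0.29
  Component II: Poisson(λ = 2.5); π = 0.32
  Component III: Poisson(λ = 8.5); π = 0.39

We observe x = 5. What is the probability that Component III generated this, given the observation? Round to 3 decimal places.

0.564

P(component k | x) = π_k·f_k(x) / marginal(x), where marginal(x) = Σ_j π_j·f_j(x).
Evaluate each component's likelihood at the observed value:
  L_I = e^(−1.1)·1.1^5/5! = 0.00446744
  L_II = e^(−2.5)·2.5^5/5! = 0.0668009
  L_III = e^(−8.5)·8.5^5/5! = 0.0752333
Prior × likelihood for each component:
  π_I·L_I = 0.29 × 0.00446744 = 0.00129556
  π_II·L_II = 0.32 × 0.0668009 = 0.0213763
  π_III·L_III = 0.39 × 0.0752333 = 0.029341
Normaliser: 0.00129556 + 0.0213763 + 0.029341 = 0.0520129
So the posterior for Component III is 0.029341 / 0.0520129 ≈ 0.564.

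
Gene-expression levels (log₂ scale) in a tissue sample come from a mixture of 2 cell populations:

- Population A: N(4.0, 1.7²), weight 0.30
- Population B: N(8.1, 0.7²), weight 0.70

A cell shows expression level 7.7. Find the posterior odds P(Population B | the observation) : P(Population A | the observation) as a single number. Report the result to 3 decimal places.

Since P(k|x) ∝ π_k f_k(x), the posterior odds are π_i f_i(x) / (π_j f_j(x)).
Normal densities:
  f_A = 0.02197
  f_B = 0.484068
Posterior odds = (π_B·f_B) / (π_A·f_A) = (0.70·0.484068) / (0.30·0.02197) = 0.338848 / 0.00659099 ≈ 51.411

51.411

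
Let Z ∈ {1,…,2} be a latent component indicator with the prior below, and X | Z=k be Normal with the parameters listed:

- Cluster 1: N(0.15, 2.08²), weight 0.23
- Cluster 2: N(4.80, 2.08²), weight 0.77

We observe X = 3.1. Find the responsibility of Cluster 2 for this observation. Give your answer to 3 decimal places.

Apply Bayes' rule: the posterior for each component is proportional to its prior times its likelihood at x.
Component likelihoods at x = 3.1:
  f_1 = 0.0701549
  f_2 = 0.137339
Weight by the priors:
  π_1·f_1 = 0.23 × 0.0701549 = 0.0161356
  π_2·f_2 = 0.77 × 0.137339 = 0.105751
Evidence: 0.0161356 + 0.105751 = 0.121887
So the posterior for Cluster 2 is 0.105751 / 0.121887 ≈ 0.868.

0.868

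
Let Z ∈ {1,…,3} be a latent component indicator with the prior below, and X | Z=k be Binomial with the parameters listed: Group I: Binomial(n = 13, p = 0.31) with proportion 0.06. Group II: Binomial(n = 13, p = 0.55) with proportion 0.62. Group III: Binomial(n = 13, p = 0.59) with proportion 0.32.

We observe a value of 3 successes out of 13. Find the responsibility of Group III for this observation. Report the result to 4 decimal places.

0.1006

Apply Bayes' rule: the posterior for each component is proportional to its prior times its likelihood at x.
Binomial probabilities:
  p_I = C(13,3)·0.31^3·0.69^10 = 286·0.029791·0.0244619 = 0.208421
  p_II = C(13,3)·0.55^3·0.45^10 = 286·0.166375·0.000340506 = 0.0162024
  p_III = C(13,3)·0.59^3·0.41^10 = 286·0.205379·0.000134227 = 0.00788425
Unnormalised posteriors:
  P(Z=I)·p_I = 0.06 × 0.208421 = 0.0125053
  P(Z=II)·p_II = 0.62 × 0.0162024 = 0.0100455
  P(Z=III)·p_III = 0.32 × 0.00788425 = 0.00252296
Marginal: 0.0125053 + 0.0100455 + 0.00252296 = 0.0250737
So the posterior for Group III is 0.00252296 / 0.0250737 ≈ 0.1006.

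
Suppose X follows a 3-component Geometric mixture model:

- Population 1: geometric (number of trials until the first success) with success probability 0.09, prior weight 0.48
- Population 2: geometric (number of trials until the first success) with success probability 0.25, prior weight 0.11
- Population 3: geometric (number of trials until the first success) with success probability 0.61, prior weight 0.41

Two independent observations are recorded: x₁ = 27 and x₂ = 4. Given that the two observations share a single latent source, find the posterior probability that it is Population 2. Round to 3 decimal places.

0.006

By Bayes' theorem, P(k | x) = π_k f_k(x) / Σ_j π_j f_j(x).
Since both observations come from the same component, the likelihood for component k is f_k(x₁)·f_k(x₂).
  p_1 = [0.09·(1−0.09)^26 = 0.09·0.0861145 = 0.0077503] × [0.0678214] = 0.000525636
  p_2 = [0.25·(1−0.25)^26 = 0.25·0.000564408 = 0.000141102] × [0.105469] = 1.48818e-05
  p_3 = [0.61·(1−0.61)^26 = 0.61·2.33174e-11 = 1.42236e-11] × [0.0361846] = 5.14675e-13
Multiply by the mixture weights:
  π_1·p_1 = 0.48 × 0.000525636 = 0.000252305
  π_2·p_2 = 0.11 × 1.48818e-05 = 1.637e-06
  π_3·p_3 = 0.41 × 5.14675e-13 = 2.11017e-13
Marginal: 0.000252305 + 1.637e-06 + 2.11017e-13 = 0.000253942
P(Population 2 | x₁,x₂) = 1.637e-06 / 0.000253942 ≈ 0.006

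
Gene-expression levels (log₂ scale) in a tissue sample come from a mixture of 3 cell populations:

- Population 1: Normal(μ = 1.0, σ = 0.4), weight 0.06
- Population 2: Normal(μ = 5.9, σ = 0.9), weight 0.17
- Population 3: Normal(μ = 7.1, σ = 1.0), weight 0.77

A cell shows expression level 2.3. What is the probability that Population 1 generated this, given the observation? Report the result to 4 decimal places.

Posterior ∝ prior × likelihood, so P(k | x) ∝ P(Z=k) f_k(x); normalise over all components.
Component likelihoods at x = 2.3:
  p_1 = 0.00507262
  p_2 = 0.0001487
  p_3 = 3.9613e-06
Prior × likelihood for each component:
  P(Z=1)·p_1 = 0.06 × 0.00507262 = 0.000304357
  P(Z=2)·p_2 = 0.17 × 0.0001487 = 2.5279e-05
  P(Z=3)·p_3 = 0.77 × 3.9613e-06 = 3.0502e-06
Evidence: 0.000304357 + 2.5279e-05 + 3.0502e-06 = 0.000332686
P(Population 1 | x) ≈ 0.9148

0.9148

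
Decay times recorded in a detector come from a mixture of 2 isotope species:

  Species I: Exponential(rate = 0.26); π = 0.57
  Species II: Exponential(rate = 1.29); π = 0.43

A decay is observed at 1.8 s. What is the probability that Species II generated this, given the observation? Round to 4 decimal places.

0.3696

Posterior ∝ prior × likelihood, so P(k | x) ∝ w_k f_k(x); normalise over all components.
Evaluate each component's likelihood at the observed value:
  p_I = 0.26·e^(−0.26·1.8) = 0.26·e^(−0.4680) = 0.162826
  p_II = 1.29·e^(−1.29·1.8) = 1.29·e^(−2.3220) = 0.12652
Prior × likelihood for each component:
  w_I·p_I = 0.57 × 0.162826 = 0.0928108
  w_II·p_II = 0.43 × 0.12652 = 0.0544034
Normaliser: 0.0928108 + 0.0544034 = 0.147214
Responsibility of Species II: 0.0544034 / 0.147214 ≈ 0.3696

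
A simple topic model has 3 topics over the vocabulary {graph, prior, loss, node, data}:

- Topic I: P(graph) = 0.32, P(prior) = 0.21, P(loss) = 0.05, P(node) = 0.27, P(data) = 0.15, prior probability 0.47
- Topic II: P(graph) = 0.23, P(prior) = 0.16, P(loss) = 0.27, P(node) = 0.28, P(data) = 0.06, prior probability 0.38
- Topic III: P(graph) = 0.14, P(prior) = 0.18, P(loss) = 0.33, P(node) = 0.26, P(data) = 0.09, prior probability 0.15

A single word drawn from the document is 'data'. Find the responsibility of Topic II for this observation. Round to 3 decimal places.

0.213

Apply Bayes' rule: the posterior for each component is proportional to its prior times its likelihood at x.
Evaluate each component's likelihood at the observed value:
  p_I = 0.15
  p_II = 0.06
  p_III = 0.09
Prior × likelihood for each component:
  π_I·p_I = 0.47 × 0.15 = 0.0705
  π_II·p_II = 0.38 × 0.06 = 0.0228
  π_III·p_III = 0.15 × 0.09 = 0.0135
Evidence: 0.0705 + 0.0228 + 0.0135 = 0.1068
P(Topic II | 'data') = 0.0228 / 0.1068 ≈ 0.213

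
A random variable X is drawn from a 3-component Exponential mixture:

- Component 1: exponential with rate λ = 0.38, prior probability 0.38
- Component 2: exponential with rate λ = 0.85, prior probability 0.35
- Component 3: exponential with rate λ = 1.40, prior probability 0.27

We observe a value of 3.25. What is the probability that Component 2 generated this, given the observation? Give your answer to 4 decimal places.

Posterior ∝ prior × likelihood, so P(k | x) ∝ π_k f_k(x); normalise over all components.
Exponential densities:
  f_1 = 0.110517
  f_2 = 0.0536637
  f_3 = 0.0147941
Weight by the priors:
  π_1·f_1 = 0.38 × 0.110517 = 0.0419965
  π_2·f_2 = 0.35 × 0.0536637 = 0.0187823
  π_3·f_3 = 0.27 × 0.0147941 = 0.0039944
Evidence: 0.0419965 + 0.0187823 + 0.0039944 = 0.0647732
P(Component 2 | 3.25) = 0.0187823 / 0.0647732 ≈ 0.2900

0.2900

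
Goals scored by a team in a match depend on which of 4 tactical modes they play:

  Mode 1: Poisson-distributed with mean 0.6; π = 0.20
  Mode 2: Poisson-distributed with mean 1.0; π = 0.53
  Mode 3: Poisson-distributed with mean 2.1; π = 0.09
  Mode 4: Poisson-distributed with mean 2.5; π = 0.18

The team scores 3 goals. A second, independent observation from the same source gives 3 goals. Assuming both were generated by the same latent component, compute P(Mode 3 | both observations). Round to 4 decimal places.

0.2380

Posterior ∝ prior × likelihood, so P(k | x) ∝ π_k f_k(x); normalise over all components.
Since both observations come from the same component, the likelihood for component k is f_k(x₁)·f_k(x₂).
  L_1 = [e^(−0.6)·0.6^3/3! = 0.0197572] × [0.0197572] = 0.000390348
  L_2 = [e^(−1.0)·1.0^3/3! = 0.0613132] × [0.0613132] = 0.00375931
  L_3 = [e^(−2.1)·2.1^3/3! = 0.189011] × [0.189011] = 0.0357253
  L_4 = [e^(−2.5)·2.5^3/3! = 0.213763] × [0.213763] = 0.0456946
Prior × likelihood for each component:
  π_1·L_1 = 0.20 × 0.000390348 = 7.80695e-05
  π_2·L_2 = 0.53 × 0.00375931 = 0.00199244
  π_3·L_3 = 0.09 × 0.0357253 = 0.00321528
  π_4·L_4 = 0.18 × 0.0456946 = 0.00822503
Sum: 7.80695e-05 + 0.00199244 + 0.00321528 + 0.00822503 = 0.0135108
Responsibility of Mode 3: 0.00321528 / 0.0135108 ≈ 0.2380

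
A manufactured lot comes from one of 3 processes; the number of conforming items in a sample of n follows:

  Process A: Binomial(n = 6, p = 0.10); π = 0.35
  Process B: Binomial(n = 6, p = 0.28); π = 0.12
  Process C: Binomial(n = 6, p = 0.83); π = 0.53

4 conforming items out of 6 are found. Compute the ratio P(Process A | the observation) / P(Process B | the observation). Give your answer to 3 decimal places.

0.074

Only the two components matter; the odds are (P(Z=i) f_i(x)) / (P(Z=j) f_j(x)).
Component likelihoods at x = 4 conforming items out of 6:
  f_A = 0.001215
  f_B = 0.0477957
  f_C = 0.205732
Posterior odds = (P(Z=A)·f_A) / (P(Z=B)·f_B) = (0.35·0.001215) / (0.12·0.0477957) = 0.00042525 / 0.00573548 ≈ 0.074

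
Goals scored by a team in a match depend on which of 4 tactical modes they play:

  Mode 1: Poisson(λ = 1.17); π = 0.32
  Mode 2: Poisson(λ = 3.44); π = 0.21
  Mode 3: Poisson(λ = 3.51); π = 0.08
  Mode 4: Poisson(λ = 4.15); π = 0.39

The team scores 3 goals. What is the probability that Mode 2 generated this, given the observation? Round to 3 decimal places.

0.281

Apply Bayes' rule: the posterior for each component is proportional to its prior times its likelihood at x.
Evaluate each component's likelihood at the observed value:
  L_1 = e^(−1.17)·1.17^3/3! = 0.082848
  L_2 = e^(−3.44)·3.44^3/3! = 0.217546
  L_3 = e^(−3.51)·3.51^3/3! = 0.215475
  L_4 = e^(−4.15)·4.15^3/3! = 0.187789
Unnormalised posteriors:
  P(Z=1)·L_1 = 0.32 × 0.082848 = 0.0265113
  P(Z=2)·L_2 = 0.21 × 0.217546 = 0.0456847
  P(Z=3)·L_3 = 0.08 × 0.215475 = 0.017238
  P(Z=4)·L_4 = 0.39 × 0.187789 = 0.0732378
Normaliser: 0.0265113 + 0.0456847 + 0.017238 + 0.0732378 = 0.162672
Responsibility of Mode 2: 0.0456847 / 0.162672 ≈ 0.281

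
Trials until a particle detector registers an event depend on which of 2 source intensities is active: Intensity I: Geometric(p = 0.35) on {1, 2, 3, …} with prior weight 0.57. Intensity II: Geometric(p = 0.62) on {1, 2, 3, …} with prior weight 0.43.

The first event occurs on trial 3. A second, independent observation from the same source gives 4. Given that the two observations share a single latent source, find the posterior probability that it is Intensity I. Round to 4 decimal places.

0.8608

By Bayes' theorem, P(k | x) = w_k f_k(x) / Σ_j w_j f_j(x).
Since both observations come from the same component, the likelihood for component k is f_k(x₁)·f_k(x₂).
  L_I = [0.35·(1−0.35)^2 = 0.35·0.4225 = 0.147875] × [0.0961188] = 0.0142136
  L_II = [0.62·(1−0.62)^2 = 0.62·0.1444 = 0.089528] × [0.0340206] = 0.0030458
Weight by the priors:
  w_I·L_I = 0.57 × 0.0142136 = 0.00810173
  w_II·L_II = 0.43 × 0.0030458 = 0.00130969
Denominator: 0.00810173 + 0.00130969 = 0.00941142
P(Intensity I | x₁, x₂) = 0.00810173 / 0.00941142 ≈ 0.8608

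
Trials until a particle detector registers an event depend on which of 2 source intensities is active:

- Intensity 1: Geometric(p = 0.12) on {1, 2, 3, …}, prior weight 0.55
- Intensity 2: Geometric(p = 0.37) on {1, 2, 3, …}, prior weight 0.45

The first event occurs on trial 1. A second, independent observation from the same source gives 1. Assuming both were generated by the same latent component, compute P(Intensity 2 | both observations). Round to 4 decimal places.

Apply Bayes' rule: the posterior for each component is proportional to its prior times its likelihood at x.
Since both observations come from the same component, the likelihood for component k is f_k(x₁)·f_k(x₂).
  p_1 = [0.12] × [0.12] = 0.0144
  p_2 = [0.37] × [0.37] = 0.1369
Multiply by the mixture weights:
  π_1·p_1 = 0.55 × 0.0144 = 0.00792
  π_2·p_2 = 0.45 × 0.1369 = 0.061605
Marginal: 0.00792 + 0.061605 = 0.069525
P(Intensity 2 | data) = 0.061605 / 0.069525 ≈ 0.8861

0.8861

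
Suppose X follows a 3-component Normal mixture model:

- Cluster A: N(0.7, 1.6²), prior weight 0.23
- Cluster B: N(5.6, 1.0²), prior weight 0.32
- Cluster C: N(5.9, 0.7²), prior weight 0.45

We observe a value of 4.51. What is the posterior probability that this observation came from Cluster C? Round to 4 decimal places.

0.3260

By Bayes' theorem, P(k | x) = P(Z=k) f_k(x) / Σ_j P(Z=j) f_j(x).
Component likelihoods at x = 4.51:
  p_A = (1/(1.6·√(2π)))·exp(−(4.51−0.7)²/(2·1.6²)) = 0.249339·exp(-2.83518) = 0.0146382
  p_B = (1/(1.0·√(2π)))·exp(−(4.51−5.6)²/(2·1.0²)) = 0.398942·exp(-0.59405) = 0.220251
  p_C = (1/(0.7·√(2π)))·exp(−(4.51−5.9)²/(2·0.7²)) = 0.569918·exp(-1.97153) = 0.0793574
Prior × likelihood for each component:
  P(Z=A)·p_A = 0.23 × 0.0146382 = 0.0033668
  P(Z=B)·p_B = 0.32 × 0.220251 = 0.0704802
  P(Z=C)·p_C = 0.45 × 0.0793574 = 0.0357108
Denominator: 0.0033668 + 0.0704802 + 0.0357108 = 0.109558
P(Cluster C | 4.51) ≈ 0.3260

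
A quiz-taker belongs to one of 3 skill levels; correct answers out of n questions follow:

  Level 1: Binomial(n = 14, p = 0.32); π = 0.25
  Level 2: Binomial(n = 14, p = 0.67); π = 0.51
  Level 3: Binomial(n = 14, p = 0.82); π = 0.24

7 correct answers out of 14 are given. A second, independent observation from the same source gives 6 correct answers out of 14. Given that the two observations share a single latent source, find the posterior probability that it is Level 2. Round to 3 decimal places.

0.371

By Bayes' theorem, P(k | x) = P(Z=k) f_k(x) / Σ_j P(Z=j) f_j(x).
Since both observations come from the same component, the likelihood for component k is f_k(x₁)·f_k(x₂).
  p_1 = [C(14,7)·0.32^7·0.68^7 = 3432·0.000343597·0.0672299 = 0.0792792] × [0.14741] = 0.0116865
  p_2 = [C(14,7)·0.67^7·0.33^7 = 3432·0.0606071·0.000426184 = 0.0886479] × [0.0382046] = 0.00338676
  p_3 = [C(14,7)·0.82^7·0.18^7 = 3432·0.249285·6.1222e-06 = 0.00523783] × [0.00100605] = 5.26951e-06
Unnormalised posteriors:
  P(Z=1)·p_1 = 0.25 × 0.0116865 = 0.00292164
  P(Z=2)·p_2 = 0.51 × 0.00338676 = 0.00172725
  P(Z=3)·p_3 = 0.24 × 5.26951e-06 = 1.26468e-06
Evidence: 0.00292164 + 0.00172725 + 1.26468e-06 = 0.00465015
So the posterior for Level 2 is 0.00172725 / 0.00465015 ≈ 0.371.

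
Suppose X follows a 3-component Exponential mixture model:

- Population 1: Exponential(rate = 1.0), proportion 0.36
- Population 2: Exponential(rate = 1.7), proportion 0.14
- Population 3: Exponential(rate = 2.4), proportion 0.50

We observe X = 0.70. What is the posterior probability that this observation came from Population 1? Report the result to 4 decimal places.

0.3765

Apply Bayes' rule: the posterior for each component is proportional to its prior times its likelihood at x.
Component likelihoods at x = 0.70:
  f_1 = 0.496585
  f_2 = 0.517176
  f_3 = 0.447298
Multiply by the mixture weights:
  π_1·f_1 = 0.36 × 0.496585 = 0.178771
  π_2·f_2 = 0.14 × 0.517176 = 0.0724047
  π_3·f_3 = 0.50 × 0.447298 = 0.223649
Evidence: 0.178771 + 0.0724047 + 0.223649 = 0.474824
Responsibility of Population 1: 0.178771 / 0.474824 ≈ 0.3765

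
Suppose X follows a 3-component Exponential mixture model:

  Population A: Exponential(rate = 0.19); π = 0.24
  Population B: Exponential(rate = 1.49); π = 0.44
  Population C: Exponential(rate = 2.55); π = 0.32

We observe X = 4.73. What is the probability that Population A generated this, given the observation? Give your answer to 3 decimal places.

Apply Bayes' rule: the posterior for each component is proportional to its prior times its likelihood at x.
Exponential densities:
  p_A = 0.0773487
  p_B = 0.00129542
  p_C = 1.47332e-05
Unnormalised posteriors:
  π_A·p_A = 0.24 × 0.0773487 = 0.0185637
  π_B·p_B = 0.44 × 0.00129542 = 0.000569983
  π_C·p_C = 0.32 × 1.47332e-05 = 4.71463e-06
Normaliser: 0.0185637 + 0.000569983 + 4.71463e-06 = 0.0191384
P(Population A | x) = 0.0185637 / 0.0191384 ≈ 0.970

0.970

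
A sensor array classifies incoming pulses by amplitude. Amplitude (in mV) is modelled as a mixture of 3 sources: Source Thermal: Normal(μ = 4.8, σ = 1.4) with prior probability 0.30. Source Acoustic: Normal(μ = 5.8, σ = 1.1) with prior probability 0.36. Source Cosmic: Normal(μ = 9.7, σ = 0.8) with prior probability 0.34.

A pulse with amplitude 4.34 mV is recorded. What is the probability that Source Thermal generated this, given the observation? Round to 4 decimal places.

The responsibility of component k is π_k f_k(x) divided by Σ_j π_j f_j(x).
Normal densities:
  L_Thermal = (1/(1.4·√(2π)))·exp(−(4.34−4.8)²/(2·1.4²)) = 0.284959·exp(-0.05398) = 0.269985
  L_Acoustic = (1/(1.1·√(2π)))·exp(−(4.34−5.8)²/(2·1.1²)) = 0.362675·exp(-0.88083) = 0.150307
  L_Cosmic = (1/(0.8·√(2π)))·exp(−(4.34−9.7)²/(2·0.8²)) = 0.498678·exp(-22.44500) = 8.91416e-11
Unnormalised posteriors:
  π_Thermal·L_Thermal = 0.30 × 0.269985 = 0.0809954
  π_Acoustic·L_Acoustic = 0.36 × 0.150307 = 0.0541105
  π_Cosmic·L_Cosmic = 0.34 × 8.91416e-11 = 3.03081e-11
Normaliser: 0.0809954 + 0.0541105 + 3.03081e-11 = 0.135106
So the posterior for Source Thermal is 0.0809954 / 0.135106 ≈ 0.5995.

0.5995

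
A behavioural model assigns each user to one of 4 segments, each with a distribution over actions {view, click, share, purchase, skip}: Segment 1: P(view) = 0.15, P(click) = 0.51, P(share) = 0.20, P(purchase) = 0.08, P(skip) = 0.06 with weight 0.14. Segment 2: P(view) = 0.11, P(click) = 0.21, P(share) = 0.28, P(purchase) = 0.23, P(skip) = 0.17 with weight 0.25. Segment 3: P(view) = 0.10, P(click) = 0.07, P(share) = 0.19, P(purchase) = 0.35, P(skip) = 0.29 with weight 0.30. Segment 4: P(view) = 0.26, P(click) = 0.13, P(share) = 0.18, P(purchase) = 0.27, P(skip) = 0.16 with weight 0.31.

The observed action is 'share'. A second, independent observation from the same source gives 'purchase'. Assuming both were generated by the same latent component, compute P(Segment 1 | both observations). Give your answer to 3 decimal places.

0.042

Apply Bayes' rule: the posterior for each component is proportional to its prior times its likelihood at x.
Since both observations come from the same component, the likelihood for component k is f_k(x₁)·f_k(x₂).
  L_1 = [P(share | comp) = 0.20] × [0.08] = 0.016
  L_2 = [P(share | comp) = 0.28] × [0.23] = 0.0644
  L_3 = [P(share | comp) = 0.19] × [0.35] = 0.0665
  L_4 = [P(share | comp) = 0.18] × [0.27] = 0.0486
Weight by the priors:
  π_1·L_1 = 0.14 × 0.016 = 0.00224
  π_2·L_2 = 0.25 × 0.0644 = 0.0161
  π_3·L_3 = 0.30 × 0.0665 = 0.01995
  π_4·L_4 = 0.31 × 0.0486 = 0.015066
Evidence: 0.00224 + 0.0161 + 0.01995 + 0.015066 = 0.053356
So the posterior for Segment 1 is 0.00224 / 0.053356 ≈ 0.042.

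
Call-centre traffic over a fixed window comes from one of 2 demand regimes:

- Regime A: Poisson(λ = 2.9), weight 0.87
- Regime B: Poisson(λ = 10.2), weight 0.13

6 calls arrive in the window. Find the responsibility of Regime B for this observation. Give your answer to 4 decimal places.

By Bayes' theorem, P(k | x) = π_k f_k(x) / Σ_j π_j f_j(x).
Component likelihoods at x = 6 calls:
  f_A = 0.0454571
  f_B = 0.0581386
Prior × likelihood for each component:
  π_A·f_A = 0.87 × 0.0454571 = 0.0395477
  π_B·f_B = 0.13 × 0.0581386 = 0.00755802
Normaliser: 0.0395477 + 0.00755802 = 0.0471057
Responsibility of Regime B: 0.00755802 / 0.0471057 ≈ 0.1604

0.1604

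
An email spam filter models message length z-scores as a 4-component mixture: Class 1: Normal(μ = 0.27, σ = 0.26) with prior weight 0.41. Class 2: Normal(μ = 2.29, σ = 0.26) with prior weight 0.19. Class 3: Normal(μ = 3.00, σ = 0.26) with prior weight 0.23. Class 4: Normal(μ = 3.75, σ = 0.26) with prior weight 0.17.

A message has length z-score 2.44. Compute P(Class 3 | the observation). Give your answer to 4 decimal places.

The responsibility of component k is w_k f_k(x) divided by Σ_j w_j f_j(x).
Component likelihoods at x = 2.44:
  f_1 = (1/(0.26·√(2π)))·exp(−(2.44−0.27)²/(2·0.26²)) = 1.534393·exp(-34.82914) = 1.14771e-15
  f_2 = (1/(0.26·√(2π)))·exp(−(2.44−2.29)²/(2·0.26²)) = 1.534393·exp(-0.16642) = 1.29916
  f_3 = (1/(0.26·√(2π)))·exp(−(2.44−3.00)²/(2·0.26²)) = 1.534393·exp(-2.31953) = 0.150862
  f_4 = (1/(0.26·√(2π)))·exp(−(2.44−3.75)²/(2·0.26²)) = 1.534393·exp(-12.69305) = 4.71429e-06
Prior × likelihood for each component:
  w_1·f_1 = 0.41 × 1.14771e-15 = 4.70561e-16
  w_2·f_2 = 0.19 × 1.29916 = 0.24684
  w_3·f_3 = 0.23 × 0.150862 = 0.0346982
  w_4·f_4 = 0.17 × 4.71429e-06 = 8.01429e-07
Evidence: 4.70561e-16 + 0.24684 + 0.0346982 + 8.01429e-07 = 0.281539
P(Class 3 | 2.44) ≈ 0.1232

0.1232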